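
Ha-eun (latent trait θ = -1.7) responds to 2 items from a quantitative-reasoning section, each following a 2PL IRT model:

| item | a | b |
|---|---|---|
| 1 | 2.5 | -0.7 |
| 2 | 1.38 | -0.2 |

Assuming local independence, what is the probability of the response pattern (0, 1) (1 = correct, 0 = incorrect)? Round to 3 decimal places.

0.104

P(θ) = 1 / (1 + exp(−a(θ − b)))
P_1 = 1/(1+e^{2.5000}) = 0.0759
P_2 = 1/(1+e^{2.0700}) = 0.1120
L = (1−P_1) × P_2 = 0.9241 × 0.1120 = 0.10355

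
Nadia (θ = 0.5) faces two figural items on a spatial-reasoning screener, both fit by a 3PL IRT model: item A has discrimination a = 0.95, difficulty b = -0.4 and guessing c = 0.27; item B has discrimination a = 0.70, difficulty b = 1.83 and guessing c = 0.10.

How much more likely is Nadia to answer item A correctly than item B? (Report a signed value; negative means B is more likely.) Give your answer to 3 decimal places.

0.428

P(θ) = c + (1 − c) · 1 / (1 + exp(−a(θ − b)))
P_A = 0.7822
P_B = 0.3544
P_A − P_B = 0.4277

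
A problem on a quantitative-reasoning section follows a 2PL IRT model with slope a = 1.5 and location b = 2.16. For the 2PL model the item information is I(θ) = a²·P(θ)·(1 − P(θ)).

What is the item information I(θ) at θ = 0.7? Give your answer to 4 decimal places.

P = 1/(1+e^{2.1900}) = 0.1007
P(1−P) = 0.1007 × 0.8993 = 0.0905
I = a² × P(1−P) = 1.5² × 0.0905 = 0.20367

0.2037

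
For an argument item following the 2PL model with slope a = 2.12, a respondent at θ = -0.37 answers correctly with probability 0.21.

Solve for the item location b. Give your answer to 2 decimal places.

0.25

P(θ) = 1 / (1 + exp(−a(θ − b)))
logit(0.21) = ln(0.21/0.79) = -1.3249
b = θ − logit/(a) = -0.37 − (-1.3249)/2.1200 = 0.2550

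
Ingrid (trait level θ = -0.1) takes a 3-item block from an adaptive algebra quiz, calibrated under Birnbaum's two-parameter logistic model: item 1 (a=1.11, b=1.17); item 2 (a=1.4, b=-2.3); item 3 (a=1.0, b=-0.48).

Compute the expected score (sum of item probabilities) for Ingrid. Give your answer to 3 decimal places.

1.746

P(θ) = 1 / (1 + exp(−a(θ − b)))
P_1 = 1/(1+e^{1.4097}) = 0.1963
P_2 = 1/(1+e^{-3.0800}) = 0.9561
P_3 = 1/(1+e^{-0.3800}) = 0.5939
E[score] = 0.1963 + 0.9561 + 0.5939 = 1.7462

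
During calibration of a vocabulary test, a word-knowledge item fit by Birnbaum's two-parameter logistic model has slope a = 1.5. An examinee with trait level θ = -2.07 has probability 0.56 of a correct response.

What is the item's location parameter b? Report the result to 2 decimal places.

P(θ) = 1 / (1 + exp(−a(θ − b)))
logit(0.56) = ln(0.56/0.44) = 0.2412
b = θ − logit/(a) = -2.07 − 0.2412/1.5000 = -2.2308

-2.23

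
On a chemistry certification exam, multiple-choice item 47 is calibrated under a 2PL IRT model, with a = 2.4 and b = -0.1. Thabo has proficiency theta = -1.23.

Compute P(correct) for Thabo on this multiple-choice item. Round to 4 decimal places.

P(theta) = 1 / (1 + exp(−a(theta − b)))
Exponent: 2.4 × (-1.23 − (-0.1)) = -2.7120
1/(1 + e^{2.7120}) = 0.0623

0.0623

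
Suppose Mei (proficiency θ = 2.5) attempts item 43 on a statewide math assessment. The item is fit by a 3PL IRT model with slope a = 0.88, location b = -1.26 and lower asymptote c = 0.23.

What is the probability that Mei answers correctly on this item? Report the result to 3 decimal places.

P(θ) = c + (1 − c) · 1 / (1 + exp(−a(θ − b)))
Exponent: 0.88 × (2.5 − (-1.26)) = 3.3088
1/(1 + e^{-3.3088}) = 0.9647
P = 0.23 + 0.77 × 0.9647 = 0.9728

0.973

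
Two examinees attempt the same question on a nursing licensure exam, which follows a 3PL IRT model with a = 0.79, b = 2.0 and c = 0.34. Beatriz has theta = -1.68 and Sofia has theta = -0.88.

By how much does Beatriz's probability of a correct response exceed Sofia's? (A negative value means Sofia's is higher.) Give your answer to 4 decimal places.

P(theta) = c + (1 − c) · 1 / (1 + exp(−a(theta − b)))
P(Beatriz) = 0.3742  [exponent -2.9072]
P(Sofia) = 0.4015  [exponent -2.2752]
Difference = 0.3742 − 0.4015 = -0.0273

-0.0273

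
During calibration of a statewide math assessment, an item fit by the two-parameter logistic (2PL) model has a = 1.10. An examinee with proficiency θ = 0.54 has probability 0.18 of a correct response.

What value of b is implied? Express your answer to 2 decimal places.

1.92

P(θ) = 1 / (1 + exp(−a(θ − b)))
logit(0.18) = ln(0.18/0.82) = -1.5163
b = θ − logit/(a) = 0.54 − (-1.5163)/1.1000 = 1.9185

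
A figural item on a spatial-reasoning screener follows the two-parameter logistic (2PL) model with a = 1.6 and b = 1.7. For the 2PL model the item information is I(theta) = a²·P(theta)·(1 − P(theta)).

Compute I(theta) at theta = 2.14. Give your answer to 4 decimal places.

P = 1/(1+e^{-0.7040}) = 0.6691
P(1−P) = 0.6691 × 0.3309 = 0.2214
I = a² × P(1−P) = 1.6² × 0.2214 = 0.56682

0.5668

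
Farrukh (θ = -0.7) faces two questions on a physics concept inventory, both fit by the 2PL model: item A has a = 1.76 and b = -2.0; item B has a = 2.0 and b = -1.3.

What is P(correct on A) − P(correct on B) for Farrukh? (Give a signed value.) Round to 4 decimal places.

0.1394

P(θ) = 1 / (1 + exp(−a(θ − b)))
P_A = 0.9079
P_B = 0.7685
P_A − P_B = 0.1394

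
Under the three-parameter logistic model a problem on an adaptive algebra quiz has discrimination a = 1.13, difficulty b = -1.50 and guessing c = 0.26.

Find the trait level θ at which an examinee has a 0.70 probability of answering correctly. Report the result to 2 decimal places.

P(θ) = c + (1 − c) · 1 / (1 + exp(−a(θ − b)))
Remove guessing floor: (0.70 − 0.26)/(1 − 0.26) = 0.5946
logit = ln(0.5946/0.4054) = 0.3830
θ = b + logit/(a) = -1.50 + 0.3830/1.1300 = -1.1611

-1.16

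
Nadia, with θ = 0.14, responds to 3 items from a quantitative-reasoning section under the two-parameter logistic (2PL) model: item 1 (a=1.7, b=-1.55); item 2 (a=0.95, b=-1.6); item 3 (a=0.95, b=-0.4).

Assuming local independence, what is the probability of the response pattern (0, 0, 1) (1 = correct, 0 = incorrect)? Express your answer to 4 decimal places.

P(θ) = 1 / (1 + exp(−a(θ − b)))
P_1 = 1/(1+e^{-2.8730}) = 0.9465
P_2 = 1/(1+e^{-1.6530}) = 0.8393
P_3 = 1/(1+e^{-0.5130}) = 0.6255
L = (1−P_1) × (1−P_2) × P_3 = 0.0535 × 0.1607 × 0.6255 = 0.00538

0.0054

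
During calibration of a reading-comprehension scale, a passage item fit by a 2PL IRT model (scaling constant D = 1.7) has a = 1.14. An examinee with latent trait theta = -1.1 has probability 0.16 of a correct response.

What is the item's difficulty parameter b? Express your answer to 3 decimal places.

-0.244

P(theta) = 1 / (1 + exp(−D·a(theta − b)))
logit(0.16) = ln(0.16/0.84) = -1.6582
b = theta − logit/(1.7·a) = -1.1 − (-1.6582)/1.9380 = -0.2444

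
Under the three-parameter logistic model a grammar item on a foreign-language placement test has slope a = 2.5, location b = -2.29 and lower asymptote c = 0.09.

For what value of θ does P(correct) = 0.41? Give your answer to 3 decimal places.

-2.535

P(θ) = c + (1 − c) · 1 / (1 + exp(−a(θ − b)))
Remove guessing floor: (0.41 − 0.09)/(1 − 0.09) = 0.3516
logit = ln(0.3516/0.6484) = -0.6118
θ = b + logit/(a) = -2.29 + (-0.6118)/2.5000 = -2.5347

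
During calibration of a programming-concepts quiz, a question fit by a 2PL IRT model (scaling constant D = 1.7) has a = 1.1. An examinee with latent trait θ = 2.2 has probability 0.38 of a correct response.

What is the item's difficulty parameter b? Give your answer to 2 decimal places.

2.46

P(θ) = 1 / (1 + exp(−D·a(θ − b)))
logit(0.38) = ln(0.38/0.62) = -0.4895
b = θ − logit/(1.7·a) = 2.2 − (-0.4895)/1.8700 = 2.4618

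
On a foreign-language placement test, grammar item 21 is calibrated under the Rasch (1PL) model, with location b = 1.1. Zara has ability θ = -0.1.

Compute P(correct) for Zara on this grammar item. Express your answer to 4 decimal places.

P(θ) = 1 / (1 + exp(−(θ − b)))
Exponent: (-0.1 − 1.1) = -1.2000
1/(1 + e^{1.2000}) = 0.2315
P = 0.2315

0.2315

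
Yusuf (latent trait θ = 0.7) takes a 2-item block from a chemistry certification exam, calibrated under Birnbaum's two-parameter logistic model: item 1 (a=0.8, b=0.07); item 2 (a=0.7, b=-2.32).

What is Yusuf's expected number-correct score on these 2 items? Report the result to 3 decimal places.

P(θ) = 1 / (1 + exp(−a(θ − b)))
P_1 = 1/(1+e^{-0.5040}) = 0.6234
P_2 = 1/(1+e^{-2.1140}) = 0.8923
E[score] = 0.6234 + 0.8923 = 1.5157

1.516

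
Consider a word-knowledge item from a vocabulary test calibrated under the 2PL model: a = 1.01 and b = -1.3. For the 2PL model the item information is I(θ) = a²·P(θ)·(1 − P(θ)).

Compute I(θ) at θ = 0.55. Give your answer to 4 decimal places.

P = 1/(1+e^{-1.8685}) = 0.8663
P(1−P) = 0.8663 × 0.1337 = 0.1158
I = a² × P(1−P) = 1.01² × 0.1158 = 0.11816

0.1182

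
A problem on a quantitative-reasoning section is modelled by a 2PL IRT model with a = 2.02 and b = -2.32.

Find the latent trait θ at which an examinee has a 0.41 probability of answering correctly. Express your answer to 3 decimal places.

P(θ) = 1 / (1 + exp(−a(θ − b)))
logit = ln(0.4100/0.5900) = -0.3640
θ = b + logit/(a) = -2.32 + (-0.3640)/2.0200 = -2.5002

-2.500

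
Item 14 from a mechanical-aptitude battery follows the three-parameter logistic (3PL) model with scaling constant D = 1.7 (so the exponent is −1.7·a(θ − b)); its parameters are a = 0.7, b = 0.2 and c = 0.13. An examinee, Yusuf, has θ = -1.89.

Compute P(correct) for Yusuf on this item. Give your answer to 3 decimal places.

P(θ) = c + (1 − c) · 1 / (1 + exp(−D·a(θ − b)))
Exponent: 1.7 × 0.7 × (-1.89 − 0.2) = -2.4871
1/(1 + e^{2.4871}) = 0.0768
P = 0.13 + 0.87 × 0.0768 = 0.1968

0.197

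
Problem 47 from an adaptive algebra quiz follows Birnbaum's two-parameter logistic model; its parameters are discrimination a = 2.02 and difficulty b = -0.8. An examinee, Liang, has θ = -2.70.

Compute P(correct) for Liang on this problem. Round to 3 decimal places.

P(θ) = 1 / (1 + exp(−a(θ − b)))
Exponent: 2.02 × (-2.70 − (-0.8)) = -3.8380
1/(1 + e^{3.8380}) = 0.0211

0.021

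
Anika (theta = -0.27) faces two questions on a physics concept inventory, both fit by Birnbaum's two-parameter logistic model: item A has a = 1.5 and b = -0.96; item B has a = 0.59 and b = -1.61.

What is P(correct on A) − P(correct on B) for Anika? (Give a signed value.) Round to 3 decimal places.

0.050

P(theta) = 1 / (1 + exp(−a(theta − b)))
P_A = 0.7379
P_B = 0.6880
P_A − P_B = 0.0499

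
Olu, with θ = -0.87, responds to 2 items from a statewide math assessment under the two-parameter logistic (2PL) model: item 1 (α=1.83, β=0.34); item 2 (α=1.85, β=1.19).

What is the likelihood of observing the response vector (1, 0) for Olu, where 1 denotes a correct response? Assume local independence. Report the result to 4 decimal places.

0.0963

P(θ) = 1 / (1 + exp(−α(θ − β)))
P_1 = 1/(1+e^{2.2143}) = 0.0985
P_2 = 1/(1+e^{3.8110}) = 0.0216
L = P_1 × (1−P_2) = 0.0985 × 0.9784 = 0.09634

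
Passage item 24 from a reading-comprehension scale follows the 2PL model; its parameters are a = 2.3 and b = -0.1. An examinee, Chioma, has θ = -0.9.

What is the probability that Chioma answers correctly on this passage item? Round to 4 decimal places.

P(θ) = 1 / (1 + exp(−a(θ − b)))
Exponent: 2.3 × (-0.9 − (-0.1)) = -1.8400
1/(1 + e^{1.8400}) = 0.1371

0.1371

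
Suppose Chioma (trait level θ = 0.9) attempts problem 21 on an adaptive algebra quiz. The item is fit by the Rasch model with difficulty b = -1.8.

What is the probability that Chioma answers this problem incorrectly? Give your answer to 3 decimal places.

0.063

P(θ) = 1 / (1 + exp(−(θ − b)))
Exponent: (0.9 − (-1.8)) = 2.7000
1/(1 + e^{-2.7000}) = 0.9370
P = 0.9370
P(incorrect) = 1 − 0.9370 = 0.0630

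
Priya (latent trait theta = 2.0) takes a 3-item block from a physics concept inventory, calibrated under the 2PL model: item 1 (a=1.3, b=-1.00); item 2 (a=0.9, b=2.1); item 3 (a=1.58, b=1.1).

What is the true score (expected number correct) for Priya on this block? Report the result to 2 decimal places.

P(theta) = 1 / (1 + exp(−a(theta − b)))
P_1 = 1/(1+e^{-3.9000}) = 0.9802
P_2 = 1/(1+e^{0.0900}) = 0.4775
P_3 = 1/(1+e^{-1.4220}) = 0.8057
E[score] = 0.9802 + 0.4775 + 0.8057 = 2.2633

2.26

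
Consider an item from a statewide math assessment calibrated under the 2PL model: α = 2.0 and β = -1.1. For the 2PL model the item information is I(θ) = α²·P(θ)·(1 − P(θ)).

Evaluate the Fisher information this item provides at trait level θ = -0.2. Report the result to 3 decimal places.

0.487

P = 1/(1+e^{-1.8000}) = 0.8581
P(1−P) = 0.8581 × 0.1419 = 0.1217
I = α² × P(1−P) = 2.0² × 0.1217 = 0.48692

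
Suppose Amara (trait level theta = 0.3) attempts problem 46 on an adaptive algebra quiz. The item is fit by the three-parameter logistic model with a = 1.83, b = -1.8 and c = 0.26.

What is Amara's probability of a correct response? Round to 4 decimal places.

P(theta) = c + (1 − c) · 1 / (1 + exp(−a(theta − b)))
Exponent: 1.83 × (0.3 − (-1.8)) = 3.8430
1/(1 + e^{-3.8430}) = 0.9790
P = 0.26 + 0.74 × 0.9790 = 0.9845

0.9845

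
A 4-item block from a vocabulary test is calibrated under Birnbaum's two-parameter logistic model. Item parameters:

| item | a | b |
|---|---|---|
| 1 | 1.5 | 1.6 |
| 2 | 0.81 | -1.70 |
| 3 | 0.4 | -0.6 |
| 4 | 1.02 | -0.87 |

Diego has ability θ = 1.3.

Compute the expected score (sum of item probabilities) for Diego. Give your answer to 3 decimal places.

2.891

P(θ) = 1 / (1 + exp(−a(θ − b)))
P_1 = 1/(1+e^{0.4500}) = 0.3894
P_2 = 1/(1+e^{-2.4300}) = 0.9191
P_3 = 1/(1+e^{-0.7600}) = 0.6814
P_4 = 1/(1+e^{-2.2134}) = 0.9014
E[score] = 0.3894 + 0.9191 + 0.6814 + 0.9014 = 2.8912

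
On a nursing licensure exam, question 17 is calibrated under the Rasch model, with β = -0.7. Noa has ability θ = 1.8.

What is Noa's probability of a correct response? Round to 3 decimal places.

P(θ) = 1 / (1 + exp(−(θ − β)))
Exponent: (1.8 − (-0.7)) = 2.5000
1/(1 + e^{-2.5000}) = 0.9241
P = 0.9241

0.924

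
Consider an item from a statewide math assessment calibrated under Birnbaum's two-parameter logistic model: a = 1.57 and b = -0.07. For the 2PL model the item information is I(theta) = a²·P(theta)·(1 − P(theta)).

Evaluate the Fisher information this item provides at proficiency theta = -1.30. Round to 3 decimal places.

0.273

P = 1/(1+e^{1.9311}) = 0.1266
P(1−P) = 0.1266 × 0.8734 = 0.1106
I = a² × P(1−P) = 1.57² × 0.1106 = 0.27260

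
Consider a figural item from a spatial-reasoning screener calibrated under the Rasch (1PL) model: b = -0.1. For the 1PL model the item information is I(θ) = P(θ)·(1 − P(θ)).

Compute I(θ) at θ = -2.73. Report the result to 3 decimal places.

0.063

P = 1/(1+e^{2.6300}) = 0.0672
P(1−P) = 0.0672 × 0.9328 = 0.0627
I = P(1−P) = 0.06271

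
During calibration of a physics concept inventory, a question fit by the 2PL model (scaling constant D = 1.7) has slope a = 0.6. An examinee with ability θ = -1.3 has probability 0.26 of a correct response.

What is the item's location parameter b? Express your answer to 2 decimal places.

-0.27

P(θ) = 1 / (1 + exp(−D·a(θ − b)))
logit(0.26) = ln(0.26/0.74) = -1.0460
b = θ − logit/(1.7·a) = -1.3 − (-1.0460)/1.0200 = -0.2745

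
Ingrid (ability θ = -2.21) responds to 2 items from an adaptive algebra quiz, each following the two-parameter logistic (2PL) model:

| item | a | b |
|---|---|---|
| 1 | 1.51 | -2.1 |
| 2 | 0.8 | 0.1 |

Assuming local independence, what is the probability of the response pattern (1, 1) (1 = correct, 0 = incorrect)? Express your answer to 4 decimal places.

P(θ) = 1 / (1 + exp(−a(θ − b)))
P_1 = 1/(1+e^{0.1661}) = 0.4586
P_2 = 1/(1+e^{1.8480}) = 0.1361
L = P_1 × P_2 = 0.4586 × 0.1361 = 0.06242

0.0624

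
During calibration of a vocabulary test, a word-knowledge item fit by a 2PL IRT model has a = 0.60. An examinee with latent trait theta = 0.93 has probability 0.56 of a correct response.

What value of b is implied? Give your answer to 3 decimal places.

P(theta) = 1 / (1 + exp(−a(theta − b)))
logit(0.56) = ln(0.56/0.44) = 0.2412
b = theta − logit/(a) = 0.93 − 0.2412/0.6000 = 0.5281

0.528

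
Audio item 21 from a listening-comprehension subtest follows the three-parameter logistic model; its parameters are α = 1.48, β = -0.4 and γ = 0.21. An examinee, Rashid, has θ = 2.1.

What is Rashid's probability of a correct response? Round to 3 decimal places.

P(θ) = γ + (1 − γ) · 1 / (1 + exp(−α(θ − β)))
Exponent: 1.48 × (2.1 − (-0.4)) = 3.7000
1/(1 + e^{-3.7000}) = 0.9759
P = 0.21 + 0.79 × 0.9759 = 0.9809

0.981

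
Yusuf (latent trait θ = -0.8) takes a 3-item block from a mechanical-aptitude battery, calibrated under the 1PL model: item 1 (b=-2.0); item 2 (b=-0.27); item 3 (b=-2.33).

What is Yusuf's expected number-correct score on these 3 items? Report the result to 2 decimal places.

P(θ) = 1 / (1 + exp(−(θ − b)))
P_1 = 1/(1+e^{-1.2000}) = 0.7685
P_2 = 1/(1+e^{0.5300}) = 0.3705
P_3 = 1/(1+e^{-1.5300}) = 0.8220
E[score] = 0.7685 + 0.3705 + 0.8220 = 1.9610

1.96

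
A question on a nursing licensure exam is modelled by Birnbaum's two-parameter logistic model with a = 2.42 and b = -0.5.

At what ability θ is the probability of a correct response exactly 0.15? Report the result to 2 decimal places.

-1.22

P(θ) = 1 / (1 + exp(−a(θ − b)))
logit = ln(0.1500/0.8500) = -1.7346
θ = b + logit/(a) = -0.5 + (-1.7346)/2.4200 = -1.2168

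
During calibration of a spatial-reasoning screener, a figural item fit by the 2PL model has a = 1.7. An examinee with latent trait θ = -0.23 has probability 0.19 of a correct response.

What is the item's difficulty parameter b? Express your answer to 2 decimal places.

P(θ) = 1 / (1 + exp(−a(θ − b)))
logit(0.19) = ln(0.19/0.81) = -1.4500
b = θ − logit/(a) = -0.23 − (-1.4500)/1.7000 = 0.6229

0.62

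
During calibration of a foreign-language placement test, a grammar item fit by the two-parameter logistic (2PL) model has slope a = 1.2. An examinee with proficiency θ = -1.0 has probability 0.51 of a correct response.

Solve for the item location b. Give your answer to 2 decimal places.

P(θ) = 1 / (1 + exp(−a(θ − b)))
logit(0.51) = ln(0.51/0.49) = 0.0400
b = θ − logit/(a) = -1.0 − 0.0400/1.2000 = -1.0333

-1.03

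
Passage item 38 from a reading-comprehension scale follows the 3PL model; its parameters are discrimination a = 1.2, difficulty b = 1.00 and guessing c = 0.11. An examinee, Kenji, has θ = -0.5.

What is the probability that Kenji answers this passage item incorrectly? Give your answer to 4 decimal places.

0.7638

P(θ) = c + (1 − c) · 1 / (1 + exp(−a(θ − b)))
Exponent: 1.2 × (-0.5 − 1.00) = -1.8000
1/(1 + e^{1.8000}) = 0.1419
P = 0.11 + 0.89 × 0.1419 = 0.2362
P(incorrect) = 1 − 0.2362 = 0.7638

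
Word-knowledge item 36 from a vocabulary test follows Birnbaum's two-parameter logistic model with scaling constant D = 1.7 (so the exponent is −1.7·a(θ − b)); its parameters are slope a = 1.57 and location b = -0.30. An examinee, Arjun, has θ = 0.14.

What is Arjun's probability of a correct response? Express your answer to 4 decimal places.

P(θ) = 1 / (1 + exp(−D·a(θ − b)))
Exponent: 1.7 × 1.57 × (0.14 − (-0.30)) = 1.1744
1/(1 + e^{-1.1744}) = 0.7639
P = 0.7639

0.7639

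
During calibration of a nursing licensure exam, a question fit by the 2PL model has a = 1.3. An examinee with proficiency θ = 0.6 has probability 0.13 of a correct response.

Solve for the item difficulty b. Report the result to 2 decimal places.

2.06

P(θ) = 1 / (1 + exp(−a(θ − b)))
logit(0.13) = ln(0.13/0.87) = -1.9010
b = θ − logit/(a) = 0.6 − (-1.9010)/1.3000 = 2.0623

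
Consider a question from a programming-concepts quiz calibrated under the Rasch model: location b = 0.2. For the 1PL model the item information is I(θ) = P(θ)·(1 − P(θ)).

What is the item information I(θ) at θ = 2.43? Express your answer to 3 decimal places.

0.088

P = 1/(1+e^{-2.2300}) = 0.9029
P(1−P) = 0.9029 × 0.0971 = 0.0877
I = P(1−P) = 0.08766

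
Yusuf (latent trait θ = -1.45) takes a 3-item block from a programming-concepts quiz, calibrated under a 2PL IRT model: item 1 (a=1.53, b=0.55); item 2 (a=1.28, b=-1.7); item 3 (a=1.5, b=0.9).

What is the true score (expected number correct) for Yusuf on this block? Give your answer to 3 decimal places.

0.653

P(θ) = 1 / (1 + exp(−a(θ − b)))
P_1 = 1/(1+e^{3.0600}) = 0.0448
P_2 = 1/(1+e^{-0.3200}) = 0.5793
P_3 = 1/(1+e^{3.5250}) = 0.0286
E[score] = 0.0448 + 0.5793 + 0.0286 = 0.6527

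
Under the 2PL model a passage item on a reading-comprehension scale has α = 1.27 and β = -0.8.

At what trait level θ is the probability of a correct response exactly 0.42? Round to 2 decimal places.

-1.05

P(θ) = 1 / (1 + exp(−α(θ − β)))
logit = ln(0.4200/0.5800) = -0.3228
θ = β + logit/(α) = -0.8 + (-0.3228)/1.2700 = -1.0542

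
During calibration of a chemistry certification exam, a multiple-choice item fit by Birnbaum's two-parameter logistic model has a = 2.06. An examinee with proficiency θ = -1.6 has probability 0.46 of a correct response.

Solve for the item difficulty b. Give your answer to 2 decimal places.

P(θ) = 1 / (1 + exp(−a(θ − b)))
logit(0.46) = ln(0.46/0.54) = -0.1603
b = θ − logit/(a) = -1.6 − (-0.1603)/2.0600 = -1.5222

-1.52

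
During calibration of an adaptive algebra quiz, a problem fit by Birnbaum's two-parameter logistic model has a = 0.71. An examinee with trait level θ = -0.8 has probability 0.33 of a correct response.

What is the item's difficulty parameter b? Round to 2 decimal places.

P(θ) = 1 / (1 + exp(−a(θ − b)))
logit(0.33) = ln(0.33/0.67) = -0.7082
b = θ − logit/(a) = -0.8 − (-0.7082)/0.7100 = 0.1974

0.20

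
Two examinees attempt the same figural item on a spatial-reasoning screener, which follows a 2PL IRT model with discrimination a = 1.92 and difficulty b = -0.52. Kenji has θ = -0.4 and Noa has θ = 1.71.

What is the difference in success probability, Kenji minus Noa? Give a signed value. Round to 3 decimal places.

P(θ) = 1 / (1 + exp(−a(θ − b)))
P(Kenji) = 0.5573  [exponent 0.2304]
P(Noa) = 0.9864  [exponent 4.2816]
Difference = 0.5573 − 0.9864 = -0.4290

-0.429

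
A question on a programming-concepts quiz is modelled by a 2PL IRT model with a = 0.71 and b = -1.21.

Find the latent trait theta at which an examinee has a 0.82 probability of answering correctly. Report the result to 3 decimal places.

0.926

P(theta) = 1 / (1 + exp(−a(theta − b)))
logit = ln(0.8200/0.1800) = 1.5163
theta = b + logit/(a) = -1.21 + 1.5163/0.7100 = 0.9257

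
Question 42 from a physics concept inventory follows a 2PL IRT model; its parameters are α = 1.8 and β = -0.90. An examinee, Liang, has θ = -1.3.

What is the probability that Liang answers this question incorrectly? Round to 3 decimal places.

P(θ) = 1 / (1 + exp(−α(θ − β)))
Exponent: 1.8 × (-1.3 − (-0.90)) = -0.7200
1/(1 + e^{0.7200}) = 0.3274
P(incorrect) = 1 − 0.3274 = 0.6726

0.673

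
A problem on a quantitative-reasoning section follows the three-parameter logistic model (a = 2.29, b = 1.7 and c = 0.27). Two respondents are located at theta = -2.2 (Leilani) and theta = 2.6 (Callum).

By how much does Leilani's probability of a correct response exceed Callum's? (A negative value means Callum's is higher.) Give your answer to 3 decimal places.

-0.647

P(theta) = c + (1 − c) · 1 / (1 + exp(−a(theta − b)))
P(Leilani) = 0.2701  [exponent -8.9310]
P(Callum) = 0.9175  [exponent 2.0610]
Difference = 0.2701 − 0.9175 = -0.6475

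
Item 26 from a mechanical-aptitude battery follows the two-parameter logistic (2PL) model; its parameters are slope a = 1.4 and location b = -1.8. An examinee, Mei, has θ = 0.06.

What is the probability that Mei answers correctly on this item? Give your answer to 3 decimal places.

P(θ) = 1 / (1 + exp(−a(θ − b)))
Exponent: 1.4 × (0.06 − (-1.8)) = 2.6040
1/(1 + e^{-2.6040}) = 0.9311

0.931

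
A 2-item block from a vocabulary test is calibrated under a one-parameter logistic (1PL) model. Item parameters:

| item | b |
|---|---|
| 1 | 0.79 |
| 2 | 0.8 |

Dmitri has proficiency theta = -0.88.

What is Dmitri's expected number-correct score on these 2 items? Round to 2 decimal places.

P(theta) = 1 / (1 + exp(−(theta − b)))
P_1 = 1/(1+e^{1.6700}) = 0.1584
P_2 = 1/(1+e^{1.6800}) = 0.1571
E[score] = 0.1584 + 0.1571 = 0.3155

0.32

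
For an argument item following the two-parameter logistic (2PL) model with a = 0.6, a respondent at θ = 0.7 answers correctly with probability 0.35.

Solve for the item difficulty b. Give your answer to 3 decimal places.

1.732

P(θ) = 1 / (1 + exp(−a(θ − b)))
logit(0.35) = ln(0.35/0.65) = -0.6190
b = θ − logit/(a) = 0.7 − (-0.6190)/0.6000 = 1.7317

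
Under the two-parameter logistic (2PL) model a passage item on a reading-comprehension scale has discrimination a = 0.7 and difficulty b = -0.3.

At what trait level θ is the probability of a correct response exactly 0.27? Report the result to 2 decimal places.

P(θ) = 1 / (1 + exp(−a(θ − b)))
logit = ln(0.2700/0.7300) = -0.9946
θ = b + logit/(a) = -0.3 + (-0.9946)/0.7000 = -1.7209

-1.72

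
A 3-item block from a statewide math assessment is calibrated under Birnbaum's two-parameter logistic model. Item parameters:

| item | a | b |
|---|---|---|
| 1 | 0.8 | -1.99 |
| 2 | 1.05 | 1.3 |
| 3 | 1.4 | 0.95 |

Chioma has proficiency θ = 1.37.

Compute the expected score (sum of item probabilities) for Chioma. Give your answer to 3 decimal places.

2.098

P(θ) = 1 / (1 + exp(−a(θ − b)))
P_1 = 1/(1+e^{-2.6880}) = 0.9363
P_2 = 1/(1+e^{-0.0735}) = 0.5184
P_3 = 1/(1+e^{-0.5880}) = 0.6429
E[score] = 0.9363 + 0.5184 + 0.6429 = 2.0976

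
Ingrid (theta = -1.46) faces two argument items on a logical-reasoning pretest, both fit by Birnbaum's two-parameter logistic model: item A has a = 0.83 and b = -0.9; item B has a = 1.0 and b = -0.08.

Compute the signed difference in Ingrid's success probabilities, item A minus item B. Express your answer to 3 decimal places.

0.185

P(theta) = 1 / (1 + exp(−a(theta − b)))
P_A = 0.3858
P_B = 0.2010
P_A − P_B = 0.1848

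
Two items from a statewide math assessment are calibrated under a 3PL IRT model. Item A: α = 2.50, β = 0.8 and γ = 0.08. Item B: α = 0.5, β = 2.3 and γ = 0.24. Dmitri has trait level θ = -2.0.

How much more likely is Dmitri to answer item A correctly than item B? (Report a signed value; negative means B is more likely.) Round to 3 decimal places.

-0.238

P(θ) = γ + (1 − γ) · 1 / (1 + exp(−α(θ − β)))
P_A = 0.0808
P_B = 0.3193
P_A − P_B = -0.2385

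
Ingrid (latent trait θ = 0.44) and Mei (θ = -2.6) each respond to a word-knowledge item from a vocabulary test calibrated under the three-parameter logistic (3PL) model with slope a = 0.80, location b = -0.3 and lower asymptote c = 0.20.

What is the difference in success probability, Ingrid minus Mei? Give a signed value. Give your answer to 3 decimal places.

P(θ) = c + (1 − c) · 1 / (1 + exp(−a(θ − b)))
P(Ingrid) = 0.7151  [exponent 0.5920]
P(Mei) = 0.3096  [exponent -1.8400]
Difference = 0.7151 − 0.3096 = 0.4054

0.405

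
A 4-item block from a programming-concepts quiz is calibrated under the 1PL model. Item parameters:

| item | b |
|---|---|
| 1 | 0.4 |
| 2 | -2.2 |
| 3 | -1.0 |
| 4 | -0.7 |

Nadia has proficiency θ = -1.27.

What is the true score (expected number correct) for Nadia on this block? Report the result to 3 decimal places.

P(θ) = 1 / (1 + exp(−(θ − b)))
P_1 = 1/(1+e^{1.6700}) = 0.1584
P_2 = 1/(1+e^{-0.9300}) = 0.7171
P_3 = 1/(1+e^{0.2700}) = 0.4329
P_4 = 1/(1+e^{0.5700}) = 0.3612
E[score] = 0.1584 + 0.7171 + 0.4329 + 0.3612 = 1.6696

1.670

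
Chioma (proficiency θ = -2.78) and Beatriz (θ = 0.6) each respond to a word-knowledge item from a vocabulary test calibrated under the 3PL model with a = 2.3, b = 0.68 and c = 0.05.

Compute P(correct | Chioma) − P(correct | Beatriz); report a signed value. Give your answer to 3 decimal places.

-0.431

P(θ) = c + (1 − c) · 1 / (1 + exp(−a(θ − b)))
P(Chioma) = 0.0503  [exponent -7.9580]
P(Beatriz) = 0.4814  [exponent -0.1840]
Difference = 0.0503 − 0.4814 = -0.4311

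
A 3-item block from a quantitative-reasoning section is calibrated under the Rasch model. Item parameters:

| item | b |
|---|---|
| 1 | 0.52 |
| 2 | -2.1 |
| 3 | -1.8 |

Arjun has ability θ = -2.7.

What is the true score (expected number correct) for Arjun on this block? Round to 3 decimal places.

0.682

P(θ) = 1 / (1 + exp(−(θ − b)))
P_1 = 1/(1+e^{3.2200}) = 0.0384
P_2 = 1/(1+e^{0.6000}) = 0.3543
P_3 = 1/(1+e^{0.9000}) = 0.2891
E[score] = 0.0384 + 0.3543 + 0.2891 = 0.6818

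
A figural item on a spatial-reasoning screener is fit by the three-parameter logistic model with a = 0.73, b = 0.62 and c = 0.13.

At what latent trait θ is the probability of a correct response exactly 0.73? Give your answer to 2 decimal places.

P(θ) = c + (1 − c) · 1 / (1 + exp(−a(θ − b)))
Remove guessing floor: (0.73 − 0.13)/(1 − 0.13) = 0.6897
logit = ln(0.6897/0.3103) = 0.7985
θ = b + logit/(a) = 0.62 + 0.7985/0.7300 = 1.7138

1.71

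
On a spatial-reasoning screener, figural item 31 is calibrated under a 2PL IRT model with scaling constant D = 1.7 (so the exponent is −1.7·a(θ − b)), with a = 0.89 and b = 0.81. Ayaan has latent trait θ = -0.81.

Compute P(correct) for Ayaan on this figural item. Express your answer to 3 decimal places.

P(θ) = 1 / (1 + exp(−D·a(θ − b)))
Exponent: 1.7 × 0.89 × (-0.81 − 0.81) = -2.4511
1/(1 + e^{2.4511}) = 0.0794
P = 0.0794

0.079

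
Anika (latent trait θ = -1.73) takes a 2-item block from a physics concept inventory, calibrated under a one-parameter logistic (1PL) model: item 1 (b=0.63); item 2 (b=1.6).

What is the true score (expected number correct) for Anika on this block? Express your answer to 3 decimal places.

0.121

P(θ) = 1 / (1 + exp(−(θ − b)))
P_1 = 1/(1+e^{2.3600}) = 0.0863
P_2 = 1/(1+e^{3.3300}) = 0.0346
E[score] = 0.0863 + 0.0346 = 0.1208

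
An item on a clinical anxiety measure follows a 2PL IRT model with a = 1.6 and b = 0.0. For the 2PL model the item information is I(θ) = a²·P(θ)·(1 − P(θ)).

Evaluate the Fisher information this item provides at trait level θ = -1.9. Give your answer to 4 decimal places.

P = 1/(1+e^{3.0400}) = 0.0457
P(1−P) = 0.0457 × 0.9543 = 0.0436
I = a² × P(1−P) = 1.6² × 0.0436 = 0.11153

0.1115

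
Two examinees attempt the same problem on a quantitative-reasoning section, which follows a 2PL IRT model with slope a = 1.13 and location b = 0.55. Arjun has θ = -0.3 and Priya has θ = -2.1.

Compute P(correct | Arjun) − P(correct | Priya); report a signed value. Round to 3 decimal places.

P(θ) = 1 / (1 + exp(−a(θ − b)))
P(Arjun) = 0.2768  [exponent -0.9605]
P(Priya) = 0.0477  [exponent -2.9945]
Difference = 0.2768 − 0.0477 = 0.2291

0.229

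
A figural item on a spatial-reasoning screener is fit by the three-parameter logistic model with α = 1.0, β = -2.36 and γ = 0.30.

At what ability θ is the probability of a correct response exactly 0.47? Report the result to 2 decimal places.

-3.50

P(θ) = γ + (1 − γ) · 1 / (1 + exp(−α(θ − β)))
Remove guessing floor: (0.47 − 0.30)/(1 − 0.30) = 0.2429
logit = ln(0.2429/0.7571) = -1.1371
θ = β + logit/(α) = -2.36 + (-1.1371)/1.0000 = -3.4971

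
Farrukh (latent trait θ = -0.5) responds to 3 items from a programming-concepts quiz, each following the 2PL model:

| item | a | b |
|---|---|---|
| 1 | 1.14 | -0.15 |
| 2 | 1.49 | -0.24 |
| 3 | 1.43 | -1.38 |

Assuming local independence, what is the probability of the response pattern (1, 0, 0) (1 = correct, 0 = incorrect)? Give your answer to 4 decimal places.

P(θ) = 1 / (1 + exp(−a(θ − b)))
P_1 = 1/(1+e^{0.3990}) = 0.4016
P_2 = 1/(1+e^{0.3874}) = 0.4043
P_3 = 1/(1+e^{-1.2584}) = 0.7788
L = P_1 × (1−P_2) × (1−P_3) = 0.4016 × 0.5957 × 0.2212 = 0.05292

0.0529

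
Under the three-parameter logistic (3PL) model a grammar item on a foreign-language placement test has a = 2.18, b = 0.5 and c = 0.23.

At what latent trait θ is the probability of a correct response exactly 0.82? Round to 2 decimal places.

1.04

P(θ) = c + (1 − c) · 1 / (1 + exp(−a(θ − b)))
Remove guessing floor: (0.82 − 0.23)/(1 − 0.23) = 0.7662
logit = ln(0.7662/0.2338) = 1.1872
θ = b + logit/(a) = 0.5 + 1.1872/2.1800 = 1.0446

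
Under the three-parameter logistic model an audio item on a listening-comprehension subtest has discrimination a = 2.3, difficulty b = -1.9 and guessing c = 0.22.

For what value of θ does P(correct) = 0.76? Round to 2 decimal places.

P(θ) = c + (1 − c) · 1 / (1 + exp(−a(θ − b)))
Remove guessing floor: (0.76 − 0.22)/(1 − 0.22) = 0.6923
logit = ln(0.6923/0.3077) = 0.8109
θ = b + logit/(a) = -1.9 + 0.8109/2.3000 = -1.5474

-1.55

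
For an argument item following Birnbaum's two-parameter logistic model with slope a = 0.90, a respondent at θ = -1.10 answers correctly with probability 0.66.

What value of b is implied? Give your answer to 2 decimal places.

-1.84

P(θ) = 1 / (1 + exp(−a(θ − b)))
logit(0.66) = ln(0.66/0.34) = 0.6633
b = θ − logit/(a) = -1.10 − 0.6633/0.9000 = -1.8370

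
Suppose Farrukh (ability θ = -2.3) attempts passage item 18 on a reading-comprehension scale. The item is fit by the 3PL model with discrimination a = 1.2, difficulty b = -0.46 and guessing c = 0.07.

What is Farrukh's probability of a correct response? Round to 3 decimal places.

0.162

P(θ) = c + (1 − c) · 1 / (1 + exp(−a(θ − b)))
Exponent: 1.2 × (-2.3 − (-0.46)) = -2.2080
1/(1 + e^{2.2080}) = 0.0990
P = 0.07 + 0.93 × 0.0990 = 0.1621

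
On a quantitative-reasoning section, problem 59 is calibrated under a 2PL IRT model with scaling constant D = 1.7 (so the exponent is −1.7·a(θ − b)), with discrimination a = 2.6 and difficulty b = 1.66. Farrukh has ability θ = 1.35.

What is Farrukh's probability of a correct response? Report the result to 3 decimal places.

P(θ) = 1 / (1 + exp(−D·a(θ − b)))
Exponent: 1.7 × 2.6 × (1.35 − 1.66) = -1.3702
1/(1 + e^{1.3702}) = 0.2026
P = 0.2026

0.203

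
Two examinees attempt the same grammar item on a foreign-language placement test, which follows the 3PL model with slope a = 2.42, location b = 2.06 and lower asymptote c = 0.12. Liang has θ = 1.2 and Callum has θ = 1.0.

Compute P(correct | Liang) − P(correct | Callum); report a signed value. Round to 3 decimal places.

0.035

P(θ) = c + (1 − c) · 1 / (1 + exp(−a(θ − b)))
P(Liang) = 0.2176  [exponent -2.0812]
P(Callum) = 0.1828  [exponent -2.5652]
Difference = 0.2176 − 0.1828 = 0.0348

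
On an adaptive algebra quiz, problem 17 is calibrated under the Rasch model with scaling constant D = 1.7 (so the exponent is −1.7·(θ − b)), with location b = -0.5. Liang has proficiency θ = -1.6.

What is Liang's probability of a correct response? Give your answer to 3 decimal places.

0.134

P(θ) = 1 / (1 + exp(−D·(θ − b)))
Exponent: 1.7 × (-1.6 − (-0.5)) = -1.8700
1/(1 + e^{1.8700}) = 0.1335
P = 0.1335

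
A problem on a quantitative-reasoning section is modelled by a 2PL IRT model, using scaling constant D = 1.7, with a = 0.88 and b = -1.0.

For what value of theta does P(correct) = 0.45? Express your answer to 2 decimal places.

P(theta) = 1 / (1 + exp(−D·a(theta − b)))
logit = ln(0.4500/0.5500) = -0.2007
theta = b + logit/(1.7·a) = -1.0 + (-0.2007)/1.4960 = -1.1341

-1.13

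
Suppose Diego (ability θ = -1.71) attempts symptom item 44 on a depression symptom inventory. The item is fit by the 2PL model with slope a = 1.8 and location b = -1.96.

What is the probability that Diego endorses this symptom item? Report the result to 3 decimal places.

0.611

P(θ) = 1 / (1 + exp(−a(θ − b)))
Exponent: 1.8 × (-1.71 − (-1.96)) = 0.4500
1/(1 + e^{-0.4500}) = 0.6106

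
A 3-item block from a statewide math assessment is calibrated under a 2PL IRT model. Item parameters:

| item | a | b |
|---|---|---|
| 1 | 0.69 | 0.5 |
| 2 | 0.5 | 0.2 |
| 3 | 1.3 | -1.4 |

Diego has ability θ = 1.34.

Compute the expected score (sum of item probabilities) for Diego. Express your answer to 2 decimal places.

2.25

P(θ) = 1 / (1 + exp(−a(θ − b)))
P_1 = 1/(1+e^{-0.5796}) = 0.6410
P_2 = 1/(1+e^{-0.5700}) = 0.6388
P_3 = 1/(1+e^{-3.5620}) = 0.9724
E[score] = 0.6410 + 0.6388 + 0.9724 = 2.2521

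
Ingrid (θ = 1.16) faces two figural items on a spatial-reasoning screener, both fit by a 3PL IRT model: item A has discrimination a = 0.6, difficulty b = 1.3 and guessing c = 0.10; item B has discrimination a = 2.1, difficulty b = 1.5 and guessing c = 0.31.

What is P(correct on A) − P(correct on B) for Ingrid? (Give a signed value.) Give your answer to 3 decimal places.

P(θ) = c + (1 − c) · 1 / (1 + exp(−a(θ − b)))
P_A = 0.5311
P_B = 0.5368
P_A − P_B = -0.0057

-0.006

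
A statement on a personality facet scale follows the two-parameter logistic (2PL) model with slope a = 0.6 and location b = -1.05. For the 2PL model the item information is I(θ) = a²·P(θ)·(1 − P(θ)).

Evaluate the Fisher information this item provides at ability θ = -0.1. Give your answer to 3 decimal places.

0.083

P = 1/(1+e^{-0.5700}) = 0.6388
P(1−P) = 0.6388 × 0.3612 = 0.2307
I = a² × P(1−P) = 0.6² × 0.2307 = 0.08307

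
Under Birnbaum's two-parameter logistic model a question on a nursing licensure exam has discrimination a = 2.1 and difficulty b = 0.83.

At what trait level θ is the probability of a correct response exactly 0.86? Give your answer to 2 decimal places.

1.69

P(θ) = 1 / (1 + exp(−a(θ − b)))
logit = ln(0.8600/0.1400) = 1.8153
θ = b + logit/(a) = 0.83 + 1.8153/2.1000 = 1.6944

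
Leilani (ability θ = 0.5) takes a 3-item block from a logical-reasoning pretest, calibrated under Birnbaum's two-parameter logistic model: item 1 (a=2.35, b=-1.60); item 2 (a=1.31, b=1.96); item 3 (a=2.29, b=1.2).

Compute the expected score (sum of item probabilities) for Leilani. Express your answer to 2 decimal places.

P(θ) = 1 / (1 + exp(−a(θ − b)))
P_1 = 1/(1+e^{-4.9350}) = 0.9929
P_2 = 1/(1+e^{1.9126}) = 0.1287
P_3 = 1/(1+e^{1.6030}) = 0.1676
E[score] = 0.9929 + 0.1287 + 0.1676 = 1.2891

1.29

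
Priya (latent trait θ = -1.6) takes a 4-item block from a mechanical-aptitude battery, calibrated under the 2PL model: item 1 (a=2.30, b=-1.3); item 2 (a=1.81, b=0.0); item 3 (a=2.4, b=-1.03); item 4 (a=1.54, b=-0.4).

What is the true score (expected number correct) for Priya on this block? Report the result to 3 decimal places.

P(θ) = 1 / (1 + exp(−a(θ − b)))
P_1 = 1/(1+e^{0.6900}) = 0.3340
P_2 = 1/(1+e^{2.8960}) = 0.0524
P_3 = 1/(1+e^{1.3680}) = 0.2029
P_4 = 1/(1+e^{1.8480}) = 0.1361
E[score] = 0.3340 + 0.0524 + 0.2029 + 0.1361 = 0.7254

0.725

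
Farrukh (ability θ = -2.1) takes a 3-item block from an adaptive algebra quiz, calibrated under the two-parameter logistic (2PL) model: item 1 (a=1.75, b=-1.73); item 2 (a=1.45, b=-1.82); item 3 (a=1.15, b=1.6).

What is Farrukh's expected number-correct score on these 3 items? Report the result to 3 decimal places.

0.757

P(θ) = 1 / (1 + exp(−a(θ − b)))
P_1 = 1/(1+e^{0.6475}) = 0.3436
P_2 = 1/(1+e^{0.4060}) = 0.3999
P_3 = 1/(1+e^{4.2550}) = 0.0140
E[score] = 0.3436 + 0.3999 + 0.0140 = 0.7574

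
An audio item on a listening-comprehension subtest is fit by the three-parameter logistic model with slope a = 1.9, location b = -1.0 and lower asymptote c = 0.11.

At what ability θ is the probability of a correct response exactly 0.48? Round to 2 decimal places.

-1.18

P(θ) = c + (1 − c) · 1 / (1 + exp(−a(θ − b)))
Remove guessing floor: (0.48 − 0.11)/(1 − 0.11) = 0.4157
logit = ln(0.4157/0.5843) = -0.3403
θ = b + logit/(a) = -1.0 + (-0.3403)/1.9000 = -1.1791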